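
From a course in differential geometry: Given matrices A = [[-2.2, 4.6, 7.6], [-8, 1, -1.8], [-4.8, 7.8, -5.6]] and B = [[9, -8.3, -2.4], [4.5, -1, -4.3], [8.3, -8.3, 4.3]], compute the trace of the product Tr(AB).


Tr(AB) = sum_i (AB)_{ii} where (AB)_{ii} = sum_k A_{ik} B_{ki}.
(AB)_{11} = -2.2*9 + 4.6*4.5 + 7.6*8.3 = 63.98
(AB)_{22} = -8*-8.3 + 1*-1 + -1.8*-8.3 = 80.34
(AB)_{33} = -4.8*-2.4 + 7.8*-4.3 + -5.6*4.3 = -46.1
Tr(AB) = 63.98 + 80.34 + -46.1 = 98.22

98.22


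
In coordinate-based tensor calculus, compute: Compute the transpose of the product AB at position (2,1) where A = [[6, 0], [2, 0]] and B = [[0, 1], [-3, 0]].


(AB)^T_{ij} = (AB)_{ji} = sum_k A_{jk} B_{ki}.
For i=2, j=1 we need (AB)_{12}:
A_{11} * B_{12} = 6 * 1 = 6
A_{12} * B_{22} = 0 * 0 = 0
Sum = 6 + 0 = 6

6


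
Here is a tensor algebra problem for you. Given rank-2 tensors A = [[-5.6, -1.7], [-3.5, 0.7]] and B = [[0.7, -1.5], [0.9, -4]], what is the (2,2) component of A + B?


Tensor addition is component-wise: (A + B)_{ij} = A_{ij} + B_{ij}.
A_{22} = 0.7
B_{22} = -4
(A + B)_{22} = 0.7 + -4 = -3.3

-3.3


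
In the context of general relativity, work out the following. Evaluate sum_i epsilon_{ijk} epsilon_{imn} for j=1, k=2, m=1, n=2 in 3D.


Using the identity: epsilon_{ijk} epsilon_{imn} = delta_{jm} delta_{kn} - delta_{jn} delta_{km}.
delta_{11} = 1
delta_{22} = 1
delta_{12} = 0
delta_{21} = 0
Result = 1 * 1 - 0 * 0 = 1 - 0 = 1

1


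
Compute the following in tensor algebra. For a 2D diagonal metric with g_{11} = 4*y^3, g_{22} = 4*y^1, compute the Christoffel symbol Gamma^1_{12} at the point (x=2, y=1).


For a diagonal metric, Gamma^k_{ij} = (1/2) g^{kk} (dg_{ik}/dx_j + dg_{jk}/dx_i - dg_{ij}/dx_k).
The metric is diagonal, so g_{ab} = 0 for a != b.
At the given point: g_{11} = 4, g_{22} = 4
g^{11} = 1/4
dg_{11}/dx_2 = dg_{11}/dx_2 = 12
dg_{21}/dx_1 = 0 (off-diagonal)
dg_{12}/dx_1 = 0 (off-diagonal)
Numerator = 12 + 0 - 0 = 12
Gamma^1_{12} = 12 / (2 * 4) = 3/2

3/2


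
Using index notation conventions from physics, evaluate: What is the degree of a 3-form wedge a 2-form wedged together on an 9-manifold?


The degree of a wedge product is the sum of the degrees of the individual forms.
Degrees: 3, 2
Total degree = 3 + 2 = 5

5


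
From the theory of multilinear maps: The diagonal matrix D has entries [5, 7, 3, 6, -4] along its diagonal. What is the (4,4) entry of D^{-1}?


For a diagonal matrix, the inverse has entries (D^{-1})_{ii} = 1/d_{ii}.
The diagonal entries are: d_{11} = 5, d_{22} = 7, d_{33} = 3, d_{44} = 6, d_{55} = -4
We need (D^{-1})_{44} = 1/d_{44} = 1/6 = 1/6

1/6


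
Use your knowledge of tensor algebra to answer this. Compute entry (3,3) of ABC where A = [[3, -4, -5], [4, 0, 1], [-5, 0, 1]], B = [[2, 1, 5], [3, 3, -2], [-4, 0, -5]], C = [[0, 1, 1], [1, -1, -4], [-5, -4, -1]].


(ABC)_{33} = sum_m (AB)_{3m} C_{m3}. First compute row 3 of AB.
(AB)_{31} = -5*2 + 0*3 + 1*-4 = -14
(AB)_{32} = -5*1 + 0*3 + 1*0 = -5
(AB)_{33} = -5*5 + 0*-2 + 1*-5 = -30
Now contract with column 3 of C:
(AB)_{31} * C_{13} = -14 * 1 = -14
(AB)_{32} * C_{23} = -5 * -4 = 20
(AB)_{33} * C_{33} = -30 * -1 = 30
(ABC)_{33} = -14 + 20 + 30 = 36

36


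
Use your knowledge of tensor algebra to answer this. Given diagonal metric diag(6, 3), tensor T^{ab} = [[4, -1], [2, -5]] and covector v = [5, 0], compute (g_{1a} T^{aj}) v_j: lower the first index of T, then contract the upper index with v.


Step 1: lower the first index. For a diagonal metric, g_{ia} T^{aj} = g_{ii} T^{ij} (no sum on i).
g_{11} = 6
S_1{}^1 = 6 * T^{11} = 6 * 4 = 24
S_1{}^2 = 6 * T^{12} = 6 * -1 = -6
Step 2: contract S_1{}^j with v_j.
S_1{}^1 * v_1 = 24 * 5 = 120
S_1{}^2 * v_2 = -6 * 0 = 0
Result = 120 + 0 = 120

120


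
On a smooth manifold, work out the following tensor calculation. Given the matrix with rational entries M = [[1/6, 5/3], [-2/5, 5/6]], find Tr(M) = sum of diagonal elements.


The trace is the sum of diagonal entries.
Diagonal: M[1,1] = 1/6, M[2,2] = 5/6
Tr(M) = 1/6 + 5/6
Computing step by step:
After adding M[1,1]: 1/6
After adding M[2,2]: 1
Tr(M) = 1

1


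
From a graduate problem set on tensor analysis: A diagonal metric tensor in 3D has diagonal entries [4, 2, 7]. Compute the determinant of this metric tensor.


For a diagonal metric, the determinant is the product of diagonal entries.
Diagonal entries: 4, 2, 7
det(g) = 4 * 2 * 7 = 56

56


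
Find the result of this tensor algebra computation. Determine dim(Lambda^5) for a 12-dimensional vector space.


The dimension of the space of p-forms on an n-dimensional space is C(n, p).
n = 12, p = 5
C(12, 5) = 12! / (5! * 7!) = 792

792


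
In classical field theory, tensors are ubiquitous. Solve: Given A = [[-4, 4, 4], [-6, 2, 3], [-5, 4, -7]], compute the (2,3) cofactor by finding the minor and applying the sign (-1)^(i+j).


To find cofactor C_{23}, delete row 2 and column 3.
The resulting 2x2 submatrix is: [[-4, 4], [-5, 4]]
Minor M_{23} = -4*4 - 4*-5
  = -16 - -20 = 4
Sign = (-1)^(2+3) = (-1)^5 = -1
Cofactor C_{23} = -1 * 4 = -4

-4


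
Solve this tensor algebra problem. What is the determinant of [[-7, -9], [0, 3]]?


For a 2x2 matrix [[a, b], [c, d]], det = a*d - b*c.
a = -7, b = -9, c = 0, d = 3
a*d = -7 * 3 = -21
b*c = -9 * 0 = 0
det = -21 - 0 = -21

-21


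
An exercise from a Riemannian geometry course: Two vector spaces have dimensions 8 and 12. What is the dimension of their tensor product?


The dimension of a tensor product is the product of dimensions.
dim(V) = 8, dim(W) = 12
dim(V (x) W) = 8 * 12 = 96

96


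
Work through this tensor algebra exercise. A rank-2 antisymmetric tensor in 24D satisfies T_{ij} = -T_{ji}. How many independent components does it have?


An antisymmetric rank-2 tensor satisfies A_{ij} = -A_{ji}, so diagonal entries are zero.
The independent components are the upper-triangular entries: C(n, 2) = n(n-1)/2.
n = 24
C(24, 2) = 24 * 23 / 2 = 552 / 2 = 276

276


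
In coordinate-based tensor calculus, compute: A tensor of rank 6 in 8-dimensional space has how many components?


The number of components of a rank-r tensor in d dimensions is d^r.
Here d = 8 and r = 6.
8^6 = 262144

262144


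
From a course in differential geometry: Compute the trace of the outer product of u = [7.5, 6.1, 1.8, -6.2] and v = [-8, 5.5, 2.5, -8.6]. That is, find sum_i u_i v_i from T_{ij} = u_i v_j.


The outer product gives T_{ij} = u_i v_j.
The trace (contraction) is Tr(T) = sum_i T_{ii} = sum_i u_i v_i.
Diagonal entries:
T_{11} = u_1 * v_1 = 7.5 * -8 = -60
T_{22} = u_2 * v_2 = 6.1 * 5.5 = 33.55
T_{33} = u_3 * v_3 = 1.8 * 2.5 = 4.5
T_{44} = u_4 * v_4 = -6.2 * -8.6 = 53.32
Tr(T) = -60 + 33.55 + 4.5 + 53.32 = 31.37

31.37


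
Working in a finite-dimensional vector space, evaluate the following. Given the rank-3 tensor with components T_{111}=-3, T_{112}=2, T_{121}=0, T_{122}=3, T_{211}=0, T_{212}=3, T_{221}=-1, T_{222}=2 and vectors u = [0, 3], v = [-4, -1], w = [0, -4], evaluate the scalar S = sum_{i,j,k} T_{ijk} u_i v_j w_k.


S = sum over i,j,k of T_{ijk} u_i v_j w_k. Expanding all 8 terms:
T_{111}*u_1*v_1*w_1 = -3*0*-4*0 = 0  (running total: 0)
T_{112}*u_1*v_1*w_2 = 2*0*-4*-4 = 0  (running total: 0)
T_{121}*u_1*v_2*w_1 = 0*0*-1*0 = 0  (running total: 0)
T_{122}*u_1*v_2*w_2 = 3*0*-1*-4 = 0  (running total: 0)
T_{211}*u_2*v_1*w_1 = 0*3*-4*0 = 0  (running total: 0)
T_{212}*u_2*v_1*w_2 = 3*3*-4*-4 = 144  (running total: 144)
T_{221}*u_2*v_2*w_1 = -1*3*-1*0 = 0  (running total: 144)
T_{222}*u_2*v_2*w_2 = 2*3*-1*-4 = 24  (running total: 168)
S = 168

168


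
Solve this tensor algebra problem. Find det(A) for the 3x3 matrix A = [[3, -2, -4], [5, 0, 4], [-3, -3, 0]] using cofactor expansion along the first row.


Expanding along the first row, det(A) = a11*M_11 - a12*M_12 + a13*M_13, where M_1j is the (1,j) minor.
Minor M_11 = 0*0 - 4*-3 = 12
Minor M_12 = 5*0 - 4*-3 = 12
Minor M_13 = 5*-3 - 0*-3 = -15
det = 3*(12) - -2*(12) + -4*(-15)
    = 36 - -24 + 60
    = 120

120


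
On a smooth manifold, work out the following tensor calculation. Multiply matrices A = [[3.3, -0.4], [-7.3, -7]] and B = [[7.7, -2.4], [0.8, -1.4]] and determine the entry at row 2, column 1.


(AB)_{ij} = sum_k A_{ik} B_{kj}.
For i=2, j=1:
A_{21} * B_{11} = -7.3 * 7.7 = -56.21
A_{22} * B_{21} = -7 * 0.8 = -5.6
Sum = -56.21 + -5.6 = -61.81

-61.81


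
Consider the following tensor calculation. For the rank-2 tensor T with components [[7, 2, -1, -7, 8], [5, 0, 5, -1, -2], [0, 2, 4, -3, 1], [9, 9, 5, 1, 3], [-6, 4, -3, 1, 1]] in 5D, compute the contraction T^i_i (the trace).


The contraction (trace) of a rank-2 tensor is the sum of its diagonal elements.
Diagonal entries: A[1,1] = 7, A[2,2] = 0, A[3,3] = 4, A[4,4] = 1, A[5,5] = 1
Tr(A) = 7 + 0 + 4 + 1 + 1 = 13

13


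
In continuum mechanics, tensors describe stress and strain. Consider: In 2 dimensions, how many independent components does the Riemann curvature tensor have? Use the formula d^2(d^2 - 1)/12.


The Riemann tensor in d dimensions has d^2(d^2 - 1)/12 independent components.
d = 2, so d^2 = 4
d^2 - 1 = 3
d^2(d^2 - 1) = 4 * 3 = 12
Divide by 12: 12 / 12 = 1

1


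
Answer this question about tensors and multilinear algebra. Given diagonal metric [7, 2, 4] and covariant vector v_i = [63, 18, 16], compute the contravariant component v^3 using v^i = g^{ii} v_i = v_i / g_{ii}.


To raise an index with a diagonal metric: v^i = v_i / g_{ii}.
For index 3: v_3 = 16, g_{33} = 4
v^3 = 16 / 4 = 4

4


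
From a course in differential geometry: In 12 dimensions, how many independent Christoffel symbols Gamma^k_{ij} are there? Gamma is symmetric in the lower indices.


Christoffel symbols Gamma^k_{ij} are symmetric in i,j, so there are d * d(d+1)/2 independent symbols.
d = 12
d(d+1)/2 = 12 * 13 / 2 = 78
Total = 12 * 78 = 936

936


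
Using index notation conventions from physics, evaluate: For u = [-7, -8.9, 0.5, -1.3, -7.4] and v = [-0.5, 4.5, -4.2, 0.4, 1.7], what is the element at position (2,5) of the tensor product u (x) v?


The outer product entry T_{ij} = u_i * v_j.
We need i=2, j=5.
u_2 = -8.9, v_5 = 1.7
T_{2,5} = -8.9 * 1.7 = -15.13

-15.13


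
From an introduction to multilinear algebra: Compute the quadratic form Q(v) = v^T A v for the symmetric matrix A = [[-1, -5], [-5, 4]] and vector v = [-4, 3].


First compute Av:
(Av)_1 = -1*-4 + -5*3 = -11
(Av)_2 = -5*-4 + 4*3 = 32
Av = [-11, 32]
Then v^T (Av) = -4*-11 + 3*32
= 44 + 96 = 140

140


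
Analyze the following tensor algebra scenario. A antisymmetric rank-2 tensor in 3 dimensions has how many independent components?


A antisymmetric rank-2 tensor in d dimensions has d(d-1)/2 independent components.
d = 3
d(d-1)/2 = 3 * 2 / 2 = 6 / 2 = 3

3


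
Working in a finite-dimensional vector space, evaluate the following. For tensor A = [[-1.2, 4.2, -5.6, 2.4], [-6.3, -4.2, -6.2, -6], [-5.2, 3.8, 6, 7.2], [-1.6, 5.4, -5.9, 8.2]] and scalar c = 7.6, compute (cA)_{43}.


Scalar multiplication: (cA)_{ij} = c * A_{ij}.
c = 7.6
A_{43} = -5.9
(cA)_{43} = 7.6 * -5.9 = -44.84

-44.84


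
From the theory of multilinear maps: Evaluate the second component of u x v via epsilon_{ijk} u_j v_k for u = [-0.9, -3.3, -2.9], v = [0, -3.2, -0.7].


(u x v)_2 = sum_{j,k} epsilon_{2jk} u_j v_k. Only permutations of (1,2,3) contribute; the two non-zero terms are:
eps_{213} u_1 v_3 = -1 * -0.9 * -0.7 = -0.63
eps_{231} u_3 v_1 = 1 * -2.9 * 0 = 0
(u x v)_2 = -0.63

-0.63


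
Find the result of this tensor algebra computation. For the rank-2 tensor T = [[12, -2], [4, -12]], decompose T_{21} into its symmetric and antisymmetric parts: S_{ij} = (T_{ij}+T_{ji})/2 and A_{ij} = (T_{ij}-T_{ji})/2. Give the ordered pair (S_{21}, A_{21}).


T_{21} = 4
T_{12} = -2
S_{21} = (4 + -2)/2 = 2/2 = 1
A_{21} = (4 - -2)/2 = 6/2 = 3
Check: S + A = 1 + 3 = 4 = T_{21}.

(1, 3)


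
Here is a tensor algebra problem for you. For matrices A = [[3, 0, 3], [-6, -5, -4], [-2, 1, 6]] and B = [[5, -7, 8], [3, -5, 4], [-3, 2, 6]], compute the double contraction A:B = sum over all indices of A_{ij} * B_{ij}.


A:B = sum over all i,j of A_{ij} * B_{ij}.
Row 1: 3*5=15, 0*-7=0, 3*8=24 => row sum = 39
Row 2: -6*3=-18, -5*-5=25, -4*4=-16 => row sum = -9
Row 3: -2*-3=6, 1*2=2, 6*6=36 => row sum = 44
Total = 39 + -9 + 44 = 74

74


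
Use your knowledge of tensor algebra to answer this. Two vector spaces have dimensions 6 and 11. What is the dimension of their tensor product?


The dimension of a tensor product is the product of dimensions.
dim(V) = 6, dim(W) = 11
dim(V (x) W) = 6 * 11 = 66

66


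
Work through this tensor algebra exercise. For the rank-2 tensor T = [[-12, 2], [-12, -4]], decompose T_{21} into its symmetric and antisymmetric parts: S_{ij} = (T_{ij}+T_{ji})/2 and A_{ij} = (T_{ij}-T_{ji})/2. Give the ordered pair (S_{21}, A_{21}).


T_{21} = -12
T_{12} = 2
S_{21} = (-12 + 2)/2 = -10/2 = -5
A_{21} = (-12 - 2)/2 = -14/2 = -7
Check: S + A = -5 + -7 = -12 = T_{21}.

(-5, -7)


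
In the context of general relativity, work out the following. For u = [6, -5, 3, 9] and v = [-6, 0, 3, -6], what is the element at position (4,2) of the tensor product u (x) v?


The outer product entry T_{ij} = u_i * v_j.
We need i=4, j=2.
u_4 = 9, v_2 = 0
T_{4,2} = 9 * 0 = 0

0


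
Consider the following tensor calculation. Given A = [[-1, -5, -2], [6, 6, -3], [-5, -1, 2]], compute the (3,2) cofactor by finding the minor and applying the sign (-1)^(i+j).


To find cofactor C_{32}, delete row 3 and column 2.
The resulting 2x2 submatrix is: [[-1, -2], [6, -3]]
Minor M_{32} = -1*-3 - -2*6
  = 3 - -12 = 15
Sign = (-1)^(3+2) = (-1)^5 = -1
Cofactor C_{32} = -1 * 15 = -15

-15


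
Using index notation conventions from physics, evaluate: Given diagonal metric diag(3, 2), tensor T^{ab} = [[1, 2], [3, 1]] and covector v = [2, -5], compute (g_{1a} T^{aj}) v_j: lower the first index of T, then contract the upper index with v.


Step 1: lower the first index. For a diagonal metric, g_{ia} T^{aj} = g_{ii} T^{ij} (no sum on i).
g_{11} = 3
S_1{}^1 = 3 * T^{11} = 3 * 1 = 3
S_1{}^2 = 3 * T^{12} = 3 * 2 = 6
Step 2: contract S_1{}^j with v_j.
S_1{}^1 * v_1 = 3 * 2 = 6
S_1{}^2 * v_2 = 6 * -5 = -30
Result = 6 + -30 = -24

-24


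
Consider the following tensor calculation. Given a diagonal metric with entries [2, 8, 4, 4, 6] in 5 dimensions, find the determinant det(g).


For a diagonal metric, the determinant is the product of diagonal entries.
Diagonal entries: 2, 8, 4, 4, 6
det(g) = 2 * 8 * 4 * 4 * 6 = 1536

1536


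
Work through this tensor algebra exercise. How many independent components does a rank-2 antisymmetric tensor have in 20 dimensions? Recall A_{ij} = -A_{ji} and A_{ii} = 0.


An antisymmetric rank-2 tensor satisfies A_{ij} = -A_{ji}, so diagonal entries are zero.
The independent components are the upper-triangular entries: C(n, 2) = n(n-1)/2.
n = 20
C(20, 2) = 20 * 19 / 2 = 380 / 2 = 190

190


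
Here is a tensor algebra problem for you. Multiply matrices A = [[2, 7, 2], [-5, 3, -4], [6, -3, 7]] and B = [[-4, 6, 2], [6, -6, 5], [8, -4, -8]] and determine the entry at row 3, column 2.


(AB)_{ij} = sum_k A_{ik} B_{kj}.
For i=3, j=2:
A_{31} * B_{12} = 6 * 6 = 36
A_{32} * B_{22} = -3 * -6 = 18
A_{33} * B_{32} = 7 * -4 = -28
Sum = 36 + 18 + -28 = 26

26


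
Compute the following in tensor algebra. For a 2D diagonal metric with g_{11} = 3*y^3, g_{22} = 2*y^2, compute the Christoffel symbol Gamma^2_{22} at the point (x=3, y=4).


For a diagonal metric, Gamma^k_{ij} = (1/2) g^{kk} (dg_{ik}/dx_j + dg_{jk}/dx_i - dg_{ij}/dx_k).
The metric is diagonal, so g_{ab} = 0 for a != b.
At the given point: g_{11} = 192, g_{22} = 32
g^{22} = 1/32
dg_{22}/dx_2 = dg_{22}/dx_2 = 16
dg_{22}/dx_2 = dg_{22}/dx_2 = 16
dg_{22}/dx_2 = dg_{22}/dx_2 = 16
Numerator = 16 + 16 - 16 = 16
Gamma^2_{22} = 16 / (2 * 32) = 1/4

1/4


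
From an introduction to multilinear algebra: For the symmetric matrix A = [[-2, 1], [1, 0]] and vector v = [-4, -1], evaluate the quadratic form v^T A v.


First compute Av:
(Av)_1 = -2*-4 + 1*-1 = 7
(Av)_2 = 1*-4 + 0*-1 = -4
Av = [7, -4]
Then v^T (Av) = -4*7 + -1*-4
= -28 + 4 = -24

-24


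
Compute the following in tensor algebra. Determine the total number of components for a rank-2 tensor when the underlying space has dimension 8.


The number of components of a rank-r tensor in d dimensions is d^r.
Here d = 8 and r = 2.
8^2 = 64

64


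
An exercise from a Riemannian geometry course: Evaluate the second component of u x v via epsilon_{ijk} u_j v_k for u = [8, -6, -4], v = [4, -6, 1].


(u x v)_2 = sum_{j,k} epsilon_{2jk} u_j v_k. Only permutations of (1,2,3) contribute; the two non-zero terms are:
eps_{213} u_1 v_3 = -1 * 8 * 1 = -8
eps_{231} u_3 v_1 = 1 * -4 * 4 = -16
(u x v)_2 = -24

-24


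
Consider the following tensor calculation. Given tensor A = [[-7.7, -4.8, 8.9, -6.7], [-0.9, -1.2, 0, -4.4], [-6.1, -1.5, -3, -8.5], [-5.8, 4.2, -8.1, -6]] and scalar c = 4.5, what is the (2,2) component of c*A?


Scalar multiplication: (cA)_{ij} = c * A_{ij}.
c = 4.5
A_{22} = -1.2
(cA)_{22} = 4.5 * -1.2 = -5.4

-5.4


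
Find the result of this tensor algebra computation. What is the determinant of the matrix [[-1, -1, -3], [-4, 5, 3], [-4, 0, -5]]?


Expanding along the first row, det(A) = a11*M_11 - a12*M_12 + a13*M_13, where M_1j is the (1,j) minor.
Minor M_11 = 5*-5 - 3*0 = -25
Minor M_12 = -4*-5 - 3*-4 = 32
Minor M_13 = -4*0 - 5*-4 = 20
det = -1*(-25) - -1*(32) + -3*(20)
    = 25 - -32 + -60
    = -3

-3


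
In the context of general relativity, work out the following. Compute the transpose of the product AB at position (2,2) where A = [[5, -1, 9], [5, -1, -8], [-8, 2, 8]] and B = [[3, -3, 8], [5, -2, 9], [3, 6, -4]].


(AB)^T_{ij} = (AB)_{ji} = sum_k A_{jk} B_{ki}.
For i=2, j=2 we need (AB)_{22}:
A_{21} * B_{12} = 5 * -3 = -15
A_{22} * B_{22} = -1 * -2 = 2
A_{23} * B_{32} = -8 * 6 = -48
Sum = -15 + 2 + -48 = -61

-61


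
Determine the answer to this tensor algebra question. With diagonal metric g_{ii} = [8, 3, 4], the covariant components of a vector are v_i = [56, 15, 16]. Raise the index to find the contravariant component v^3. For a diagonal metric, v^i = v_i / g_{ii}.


To raise an index with a diagonal metric: v^i = v_i / g_{ii}.
For index 3: v_3 = 16, g_{33} = 4
v^3 = 16 / 4 = 4

4


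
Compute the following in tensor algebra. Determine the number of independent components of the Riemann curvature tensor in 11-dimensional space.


The Riemann tensor in d dimensions has d^2(d^2 - 1)/12 independent components.
d = 11, so d^2 = 121
d^2 - 1 = 120
d^2(d^2 - 1) = 121 * 120 = 14520
Divide by 12: 14520 / 12 = 1210

1210


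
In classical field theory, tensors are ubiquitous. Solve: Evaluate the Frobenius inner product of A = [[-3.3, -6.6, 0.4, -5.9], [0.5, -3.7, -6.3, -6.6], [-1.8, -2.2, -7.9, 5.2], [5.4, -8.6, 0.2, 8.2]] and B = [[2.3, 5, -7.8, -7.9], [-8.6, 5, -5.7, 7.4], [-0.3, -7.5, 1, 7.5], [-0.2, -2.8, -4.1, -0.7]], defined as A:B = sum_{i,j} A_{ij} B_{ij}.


A:B = sum over all i,j of A_{ij} * B_{ij}.
Row 1: -3.3*2.3=-7.59, -6.6*5=-33, 0.4*-7.8=-3.12, -5.9*-7.9=46.61 => row sum = 2.9
Row 2: 0.5*-8.6=-4.3, -3.7*5=-18.5, -6.3*-5.7=35.91, -6.6*7.4=-48.84 => row sum = -35.73
Row 3: -1.8*-0.3=0.54, -2.2*-7.5=16.5, -7.9*1=-7.9, 5.2*7.5=39 => row sum = 48.14
Row 4: 5.4*-0.2=-1.08, -8.6*-2.8=24.08, 0.2*-4.1=-0.82, 8.2*-0.7=-5.74 => row sum = 16.44
Total = 2.9 + -35.73 + 48.14 + 16.44 = 31.75

31.75


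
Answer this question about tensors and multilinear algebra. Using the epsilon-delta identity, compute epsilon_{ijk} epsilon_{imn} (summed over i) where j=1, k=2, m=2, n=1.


Using the identity: epsilon_{ijk} epsilon_{imn} = delta_{jm} delta_{kn} - delta_{jn} delta_{km}.
delta_{12} = 0
delta_{21} = 0
delta_{11} = 1
delta_{22} = 1
Result = 0 * 0 - 1 * 1 = 0 - 1 = -1

-1


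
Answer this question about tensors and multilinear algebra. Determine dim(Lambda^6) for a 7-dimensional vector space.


The dimension of the space of p-forms on an n-dimensional space is C(n, p).
n = 7, p = 6
C(7, 6) = 7! / (6! * 1!) = 7

7


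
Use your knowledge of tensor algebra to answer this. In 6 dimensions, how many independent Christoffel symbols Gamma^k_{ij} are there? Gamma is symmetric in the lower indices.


Christoffel symbols Gamma^k_{ij} are symmetric in i,j, so there are d * d(d+1)/2 independent symbols.
d = 6
d(d+1)/2 = 6 * 7 / 2 = 21
Total = 6 * 21 = 126

126


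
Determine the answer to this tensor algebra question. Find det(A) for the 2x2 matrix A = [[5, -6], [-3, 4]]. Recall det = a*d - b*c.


For a 2x2 matrix [[a, b], [c, d]], det = a*d - b*c.
a = 5, b = -6, c = -3, d = 4
a*d = 5 * 4 = 20
b*c = -6 * -3 = 18
det = 20 - 18 = 2

2


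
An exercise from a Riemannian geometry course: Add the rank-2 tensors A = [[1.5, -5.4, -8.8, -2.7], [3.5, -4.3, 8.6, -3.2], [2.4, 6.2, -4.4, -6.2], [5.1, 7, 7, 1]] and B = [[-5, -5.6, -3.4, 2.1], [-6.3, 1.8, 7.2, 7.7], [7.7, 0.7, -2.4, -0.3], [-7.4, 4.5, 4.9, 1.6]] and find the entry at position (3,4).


Tensor addition is component-wise: (A + B)_{ij} = A_{ij} + B_{ij}.
A_{34} = -6.2
B_{34} = -0.3
(A + B)_{34} = -6.2 + -0.3 = -6.5

-6.5


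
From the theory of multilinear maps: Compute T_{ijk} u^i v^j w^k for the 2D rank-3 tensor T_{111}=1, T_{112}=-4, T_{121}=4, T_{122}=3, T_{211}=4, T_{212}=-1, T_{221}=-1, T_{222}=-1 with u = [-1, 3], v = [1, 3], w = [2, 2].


S = sum over i,j,k of T_{ijk} u_i v_j w_k. Expanding all 8 terms:
T_{111}*u_1*v_1*w_1 = 1*-1*1*2 = -2  (running total: -2)
T_{112}*u_1*v_1*w_2 = -4*-1*1*2 = 8  (running total: 6)
T_{121}*u_1*v_2*w_1 = 4*-1*3*2 = -24  (running total: -18)
T_{122}*u_1*v_2*w_2 = 3*-1*3*2 = -18  (running total: -36)
T_{211}*u_2*v_1*w_1 = 4*3*1*2 = 24  (running total: -12)
T_{212}*u_2*v_1*w_2 = -1*3*1*2 = -6  (running total: -18)
T_{221}*u_2*v_2*w_1 = -1*3*3*2 = -18  (running total: -36)
T_{222}*u_2*v_2*w_2 = -1*3*3*2 = -18  (running total: -54)
S = -54

-54


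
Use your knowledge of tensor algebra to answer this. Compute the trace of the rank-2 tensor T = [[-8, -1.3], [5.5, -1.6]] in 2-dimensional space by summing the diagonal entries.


The contraction (trace) of a rank-2 tensor is the sum of its diagonal elements.
Diagonal entries: A[1,1] = -8, A[2,2] = -1.6
Tr(A) = -8 + -1.6 = -9.6

-9.6


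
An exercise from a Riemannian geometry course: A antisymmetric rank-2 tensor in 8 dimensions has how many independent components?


A antisymmetric rank-2 tensor in d dimensions has d(d-1)/2 independent components.
d = 8
d(d-1)/2 = 8 * 7 / 2 = 56 / 2 = 28

28


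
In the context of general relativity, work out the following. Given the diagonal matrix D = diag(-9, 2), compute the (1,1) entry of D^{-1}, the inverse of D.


For a diagonal matrix, the inverse has entries (D^{-1})_{ii} = 1/d_{ii}.
The diagonal entries are: d_{11} = -9, d_{22} = 2
We need (D^{-1})_{11} = 1/d_{11} = 1/-9 = -1/9

-1/9


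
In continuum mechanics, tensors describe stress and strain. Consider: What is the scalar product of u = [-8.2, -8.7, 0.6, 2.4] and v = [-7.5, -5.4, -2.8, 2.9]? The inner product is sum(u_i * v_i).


The inner product u . v = sum of u_i * v_i.
Term-by-term: -8.2 * -7.5, -8.7 * -5.4, 0.6 * -2.8, 2.4 * 2.9
Products: 61.5, 46.98, -1.68, 6.96
Sum = 61.5 + 46.98 + -1.68 + 6.96 = 113.76

113.76


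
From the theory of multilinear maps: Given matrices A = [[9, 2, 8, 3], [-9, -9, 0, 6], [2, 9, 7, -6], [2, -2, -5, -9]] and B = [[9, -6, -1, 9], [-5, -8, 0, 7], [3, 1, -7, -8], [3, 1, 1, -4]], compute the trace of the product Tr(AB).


Tr(AB) = sum_i (AB)_{ii} where (AB)_{ii} = sum_k A_{ik} B_{ki}.
(AB)_{11} = 9*9 + 2*-5 + 8*3 + 3*3 = 104
(AB)_{22} = -9*-6 + -9*-8 + 0*1 + 6*1 = 132
(AB)_{33} = 2*-1 + 9*0 + 7*-7 + -6*1 = -57
(AB)_{44} = 2*9 + -2*7 + -5*-8 + -9*-4 = 80
Tr(AB) = 104 + 132 + -57 + 80 = 259

259


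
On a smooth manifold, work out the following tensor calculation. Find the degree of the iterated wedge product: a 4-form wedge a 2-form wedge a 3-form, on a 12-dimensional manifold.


The degree of a wedge product is the sum of the degrees of the individual forms.
Degrees: 4, 2, 3
Total degree = 4 + 2 + 3 = 9

9


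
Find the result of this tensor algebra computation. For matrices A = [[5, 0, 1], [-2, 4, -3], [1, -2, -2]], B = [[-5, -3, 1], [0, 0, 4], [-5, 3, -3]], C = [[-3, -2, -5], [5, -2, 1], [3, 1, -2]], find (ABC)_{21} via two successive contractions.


(ABC)_{21} = sum_m (AB)_{2m} C_{m1}. First compute row 2 of AB.
(AB)_{21} = -2*-5 + 4*0 + -3*-5 = 25
(AB)_{22} = -2*-3 + 4*0 + -3*3 = -3
(AB)_{23} = -2*1 + 4*4 + -3*-3 = 23
Now contract with column 1 of C:
(AB)_{21} * C_{11} = 25 * -3 = -75
(AB)_{22} * C_{21} = -3 * 5 = -15
(AB)_{23} * C_{31} = 23 * 3 = 69
(ABC)_{21} = -75 + -15 + 69 = -21

-21


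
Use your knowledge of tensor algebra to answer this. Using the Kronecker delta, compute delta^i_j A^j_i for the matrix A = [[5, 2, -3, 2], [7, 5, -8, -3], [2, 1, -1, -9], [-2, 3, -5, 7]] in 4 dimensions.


The contraction (trace) of a rank-2 tensor is the sum of its diagonal elements.
Diagonal entries: A[1,1] = 5, A[2,2] = 5, A[3,3] = -1, A[4,4] = 7
Tr(A) = 5 + 5 + -1 + 7 = 16

16


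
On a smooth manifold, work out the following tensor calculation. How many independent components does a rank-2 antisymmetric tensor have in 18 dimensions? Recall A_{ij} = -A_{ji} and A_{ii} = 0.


An antisymmetric rank-2 tensor satisfies A_{ij} = -A_{ji}, so diagonal entries are zero.
The independent components are the upper-triangular entries: C(n, 2) = n(n-1)/2.
n = 18
C(18, 2) = 18 * 17 / 2 = 306 / 2 = 153

153


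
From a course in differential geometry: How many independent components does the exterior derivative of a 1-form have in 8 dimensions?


The exterior derivative of a p-form is a (p+1)-form.
Its number of independent components is C(n, p+1).
n = 8, p+1 = 2
C(8, 2) = 28

28


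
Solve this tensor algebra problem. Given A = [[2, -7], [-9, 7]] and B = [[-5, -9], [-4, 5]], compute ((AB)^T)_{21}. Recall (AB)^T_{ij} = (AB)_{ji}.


(AB)^T_{ij} = (AB)_{ji} = sum_k A_{jk} B_{ki}.
For i=2, j=1 we need (AB)_{12}:
A_{11} * B_{12} = 2 * -9 = -18
A_{12} * B_{22} = -7 * 5 = -35
Sum = -18 + -35 = -53

-53


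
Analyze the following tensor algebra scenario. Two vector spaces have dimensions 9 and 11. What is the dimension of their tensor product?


The dimension of a tensor product is the product of dimensions.
dim(V) = 9, dim(W) = 11
dim(V (x) W) = 9 * 11 = 99

99


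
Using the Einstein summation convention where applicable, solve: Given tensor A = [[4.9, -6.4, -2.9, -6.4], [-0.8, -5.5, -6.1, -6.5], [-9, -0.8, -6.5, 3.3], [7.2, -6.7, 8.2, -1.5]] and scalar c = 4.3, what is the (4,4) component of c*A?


Scalar multiplication: (cA)_{ij} = c * A_{ij}.
c = 4.3
A_{44} = -1.5
(cA)_{44} = 4.3 * -1.5 = -6.45

-6.45


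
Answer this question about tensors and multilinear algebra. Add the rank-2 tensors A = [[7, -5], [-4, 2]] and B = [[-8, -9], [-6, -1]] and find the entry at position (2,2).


Tensor addition is component-wise: (A + B)_{ij} = A_{ij} + B_{ij}.
A_{22} = 2
B_{22} = -1
(A + B)_{22} = 2 + -1 = 1

1


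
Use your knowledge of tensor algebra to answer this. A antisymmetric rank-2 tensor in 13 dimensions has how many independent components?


A antisymmetric rank-2 tensor in d dimensions has d(d-1)/2 independent components.
d = 13
d(d-1)/2 = 13 * 12 / 2 = 156 / 2 = 78

78


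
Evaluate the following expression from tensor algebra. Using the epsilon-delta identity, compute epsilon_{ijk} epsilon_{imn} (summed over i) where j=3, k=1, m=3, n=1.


Using the identity: epsilon_{ijk} epsilon_{imn} = delta_{jm} delta_{kn} - delta_{jn} delta_{km}.
delta_{33} = 1
delta_{11} = 1
delta_{31} = 0
delta_{13} = 0
Result = 1 * 1 - 0 * 0 = 1 - 0 = 1

1


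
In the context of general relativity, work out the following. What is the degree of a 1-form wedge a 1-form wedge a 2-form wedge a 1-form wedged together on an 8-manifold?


The degree of a wedge product is the sum of the degrees of the individual forms.
Degrees: 1, 1, 2, 1
Total degree = 1 + 1 + 2 + 1 = 5

5


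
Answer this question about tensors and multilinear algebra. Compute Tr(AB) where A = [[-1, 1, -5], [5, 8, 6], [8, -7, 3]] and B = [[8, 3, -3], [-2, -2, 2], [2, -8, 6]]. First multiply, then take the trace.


Tr(AB) = sum_i (AB)_{ii} where (AB)_{ii} = sum_k A_{ik} B_{ki}.
(AB)_{11} = -1*8 + 1*-2 + -5*2 = -20
(AB)_{22} = 5*3 + 8*-2 + 6*-8 = -49
(AB)_{33} = 8*-3 + -7*2 + 3*6 = -20
Tr(AB) = -20 + -49 + -20 = -89

-89


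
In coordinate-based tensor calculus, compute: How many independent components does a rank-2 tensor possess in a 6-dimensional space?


The number of components of a rank-r tensor in d dimensions is d^r.
Here d = 6 and r = 2.
6^2 = 36

36


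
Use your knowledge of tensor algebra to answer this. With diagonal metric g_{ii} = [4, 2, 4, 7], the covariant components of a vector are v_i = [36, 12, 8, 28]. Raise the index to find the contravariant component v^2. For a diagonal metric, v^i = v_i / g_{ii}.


To raise an index with a diagonal metric: v^i = v_i / g_{ii}.
For index 2: v_2 = 12, g_{22} = 2
v^2 = 12 / 2 = 6

6


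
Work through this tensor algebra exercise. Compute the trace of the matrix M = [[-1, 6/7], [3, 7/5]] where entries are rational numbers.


The trace is the sum of diagonal entries.
Diagonal: M[1,1] = -1, M[2,2] = 7/5
Tr(M) = -1 + 7/5
Computing step by step:
After adding M[1,1]: -1
After adding M[2,2]: 2/5
Tr(M) = 2/5

2/5


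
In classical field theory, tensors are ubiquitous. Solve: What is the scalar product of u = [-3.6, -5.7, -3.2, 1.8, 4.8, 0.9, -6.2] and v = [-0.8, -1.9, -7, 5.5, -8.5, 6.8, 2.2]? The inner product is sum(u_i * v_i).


The inner product u . v = sum of u_i * v_i.
Term-by-term: -3.6 * -0.8, -5.7 * -1.9, -3.2 * -7, 1.8 * 5.5, 4.8 * -8.5, 0.9 * 6.8, -6.2 * 2.2
Products: 2.88, 10.83, 22.4, 9.9, -40.8, 6.12, -13.64
Sum = 2.88 + 10.83 + 22.4 + 9.9 + -40.8 + 6.12 + -13.64 = -2.31

-2.31


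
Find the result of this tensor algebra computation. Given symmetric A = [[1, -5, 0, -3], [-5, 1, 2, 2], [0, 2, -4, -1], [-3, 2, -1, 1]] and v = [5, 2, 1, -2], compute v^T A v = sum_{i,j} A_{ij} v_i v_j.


First compute Av:
(Av)_1 = 1*5 + -5*2 + 0*1 + -3*-2 = 1
(Av)_2 = -5*5 + 1*2 + 2*1 + 2*-2 = -25
(Av)_3 = 0*5 + 2*2 + -4*1 + -1*-2 = 2
(Av)_4 = -3*5 + 2*2 + -1*1 + 1*-2 = -14
Av = [1, -25, 2, -14]
Then v^T (Av) = 5*1 + 2*-25 + 1*2 + -2*-14
= 5 + -50 + 2 + 28 = -15

-15


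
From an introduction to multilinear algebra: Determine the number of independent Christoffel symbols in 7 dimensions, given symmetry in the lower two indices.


Christoffel symbols Gamma^k_{ij} are symmetric in i,j, so there are d * d(d+1)/2 independent symbols.
d = 7
d(d+1)/2 = 7 * 8 / 2 = 28
Total = 7 * 28 = 196

196


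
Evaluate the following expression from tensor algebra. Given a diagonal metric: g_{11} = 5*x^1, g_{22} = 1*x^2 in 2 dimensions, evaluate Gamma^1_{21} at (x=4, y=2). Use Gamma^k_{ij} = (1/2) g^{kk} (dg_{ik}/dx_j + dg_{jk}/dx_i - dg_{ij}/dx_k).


For a diagonal metric, Gamma^k_{ij} = (1/2) g^{kk} (dg_{ik}/dx_j + dg_{jk}/dx_i - dg_{ij}/dx_k).
The metric is diagonal, so g_{ab} = 0 for a != b.
At the given point: g_{11} = 20, g_{22} = 16
g^{11} = 1/20
dg_{21}/dx_1 = 0 (off-diagonal)
dg_{11}/dx_2 = dg_{11}/dx_2 = 0
dg_{21}/dx_1 = 0 (off-diagonal)
Numerator = 0 + 0 - 0 = 0
Gamma^1_{21} = 0 / (2 * 20) = 0

0


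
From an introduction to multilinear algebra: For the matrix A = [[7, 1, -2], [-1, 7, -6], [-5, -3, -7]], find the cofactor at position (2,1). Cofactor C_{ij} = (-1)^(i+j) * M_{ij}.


To find cofactor C_{21}, delete row 2 and column 1.
The resulting 2x2 submatrix is: [[1, -2], [-3, -7]]
Minor M_{21} = 1*-7 - -2*-3
  = -7 - 6 = -13
Sign = (-1)^(2+1) = (-1)^3 = -1
Cofactor C_{21} = -1 * -13 = 13

13


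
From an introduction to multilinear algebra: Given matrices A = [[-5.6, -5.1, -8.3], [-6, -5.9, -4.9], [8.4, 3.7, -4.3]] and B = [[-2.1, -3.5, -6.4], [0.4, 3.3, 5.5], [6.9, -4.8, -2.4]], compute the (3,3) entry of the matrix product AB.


(AB)_{ij} = sum_k A_{ik} B_{kj}.
For i=3, j=3:
A_{31} * B_{13} = 8.4 * -6.4 = -53.76
A_{32} * B_{23} = 3.7 * 5.5 = 20.35
A_{33} * B_{33} = -4.3 * -2.4 = 10.32
Sum = -53.76 + 20.35 + 10.32 = -23.09

-23.09


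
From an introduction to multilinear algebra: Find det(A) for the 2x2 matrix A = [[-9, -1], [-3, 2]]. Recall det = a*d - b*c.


For a 2x2 matrix [[a, b], [c, d]], det = a*d - b*c.
a = -9, b = -1, c = -3, d = 2
a*d = -9 * 2 = -18
b*c = -1 * -3 = 3
det = -18 - 3 = -21

-21


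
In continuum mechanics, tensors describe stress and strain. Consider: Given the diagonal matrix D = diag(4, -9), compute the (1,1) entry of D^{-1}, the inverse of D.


For a diagonal matrix, the inverse has entries (D^{-1})_{ii} = 1/d_{ii}.
The diagonal entries are: d_{11} = 4, d_{22} = -9
We need (D^{-1})_{11} = 1/d_{11} = 1/4 = 1/4

1/4


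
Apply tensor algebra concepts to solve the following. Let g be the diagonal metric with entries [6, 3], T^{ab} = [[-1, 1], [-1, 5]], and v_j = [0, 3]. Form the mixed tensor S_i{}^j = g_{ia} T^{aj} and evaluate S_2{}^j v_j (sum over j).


Step 1: lower the first index. For a diagonal metric, g_{ia} T^{aj} = g_{ii} T^{ij} (no sum on i).
g_{22} = 3
S_2{}^1 = 3 * T^{21} = 3 * -1 = -3
S_2{}^2 = 3 * T^{22} = 3 * 5 = 15
Step 2: contract S_2{}^j with v_j.
S_2{}^1 * v_1 = -3 * 0 = 0
S_2{}^2 * v_2 = 15 * 3 = 45
Result = 0 + 45 = 45

45


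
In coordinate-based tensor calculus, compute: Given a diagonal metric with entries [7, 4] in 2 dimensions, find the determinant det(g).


For a diagonal metric, the determinant is the product of diagonal entries.
Diagonal entries: 7, 4
det(g) = 7 * 4 = 28

28


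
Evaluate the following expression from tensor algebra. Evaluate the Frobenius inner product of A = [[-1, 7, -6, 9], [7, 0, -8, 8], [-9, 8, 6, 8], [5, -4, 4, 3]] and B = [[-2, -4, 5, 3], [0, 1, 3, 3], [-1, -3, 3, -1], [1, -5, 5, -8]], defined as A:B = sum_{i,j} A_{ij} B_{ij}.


A:B = sum over all i,j of A_{ij} * B_{ij}.
Row 1: -1*-2=2, 7*-4=-28, -6*5=-30, 9*3=27 => row sum = -29
Row 2: 7*0=0, 0*1=0, -8*3=-24, 8*3=24 => row sum = 0
Row 3: -9*-1=9, 8*-3=-24, 6*3=18, 8*-1=-8 => row sum = -5
Row 4: 5*1=5, -4*-5=20, 4*5=20, 3*-8=-24 => row sum = 21
Total = -29 + 0 + -5 + 21 = -13

-13


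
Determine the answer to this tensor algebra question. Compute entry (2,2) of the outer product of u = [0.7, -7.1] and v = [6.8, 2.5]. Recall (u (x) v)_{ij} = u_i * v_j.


The outer product entry T_{ij} = u_i * v_j.
We need i=2, j=2.
u_2 = -7.1, v_2 = 2.5
T_{2,2} = -7.1 * 2.5 = -17.75

-17.75


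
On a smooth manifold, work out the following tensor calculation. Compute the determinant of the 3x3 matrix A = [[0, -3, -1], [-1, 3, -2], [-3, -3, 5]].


Expanding along the first row, det(A) = a11*M_11 - a12*M_12 + a13*M_13, where M_1j is the (1,j) minor.
Minor M_11 = 3*5 - -2*-3 = 9
Minor M_12 = -1*5 - -2*-3 = -11
Minor M_13 = -1*-3 - 3*-3 = 12
det = 0*(9) - -3*(-11) + -1*(12)
    = 0 - 33 + -12
    = -45

-45


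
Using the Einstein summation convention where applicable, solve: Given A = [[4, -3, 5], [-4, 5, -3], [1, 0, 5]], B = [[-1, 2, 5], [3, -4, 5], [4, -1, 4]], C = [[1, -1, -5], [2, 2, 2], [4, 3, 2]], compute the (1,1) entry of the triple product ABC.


(ABC)_{11} = sum_m (AB)_{1m} C_{m1}. First compute row 1 of AB.
(AB)_{11} = 4*-1 + -3*3 + 5*4 = 7
(AB)_{12} = 4*2 + -3*-4 + 5*-1 = 15
(AB)_{13} = 4*5 + -3*5 + 5*4 = 25
Now contract with column 1 of C:
(AB)_{11} * C_{11} = 7 * 1 = 7
(AB)_{12} * C_{21} = 15 * 2 = 30
(AB)_{13} * C_{31} = 25 * 4 = 100
(ABC)_{11} = 7 + 30 + 100 = 137

137


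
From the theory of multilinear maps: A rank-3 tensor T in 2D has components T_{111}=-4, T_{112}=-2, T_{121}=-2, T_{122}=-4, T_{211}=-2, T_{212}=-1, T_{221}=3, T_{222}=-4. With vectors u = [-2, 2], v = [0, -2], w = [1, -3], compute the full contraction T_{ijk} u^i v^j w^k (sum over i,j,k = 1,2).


S = sum over i,j,k of T_{ijk} u_i v_j w_k. Expanding all 8 terms:
T_{111}*u_1*v_1*w_1 = -4*-2*0*1 = 0  (running total: 0)
T_{112}*u_1*v_1*w_2 = -2*-2*0*-3 = 0  (running total: 0)
T_{121}*u_1*v_2*w_1 = -2*-2*-2*1 = -8  (running total: -8)
T_{122}*u_1*v_2*w_2 = -4*-2*-2*-3 = 48  (running total: 40)
T_{211}*u_2*v_1*w_1 = -2*2*0*1 = 0  (running total: 40)
T_{212}*u_2*v_1*w_2 = -1*2*0*-3 = 0  (running total: 40)
T_{221}*u_2*v_2*w_1 = 3*2*-2*1 = -12  (running total: 28)
T_{222}*u_2*v_2*w_2 = -4*2*-2*-3 = -48  (running total: -20)
S = -20

-20


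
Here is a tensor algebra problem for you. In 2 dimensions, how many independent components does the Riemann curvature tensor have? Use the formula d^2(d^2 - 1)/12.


The Riemann tensor in d dimensions has d^2(d^2 - 1)/12 independent components.
d = 2, so d^2 = 4
d^2 - 1 = 3
d^2(d^2 - 1) = 4 * 3 = 12
Divide by 12: 12 / 12 = 1

1


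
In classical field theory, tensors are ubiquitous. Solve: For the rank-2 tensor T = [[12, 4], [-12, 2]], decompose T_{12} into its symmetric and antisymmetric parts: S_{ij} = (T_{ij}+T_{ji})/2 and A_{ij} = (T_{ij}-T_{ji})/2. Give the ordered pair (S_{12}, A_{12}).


T_{12} = 4
T_{21} = -12
S_{12} = (4 + -12)/2 = -8/2 = -4
A_{12} = (4 - -12)/2 = 16/2 = 8
Check: S + A = -4 + 8 = 4 = T_{12}.

(-4, 8)


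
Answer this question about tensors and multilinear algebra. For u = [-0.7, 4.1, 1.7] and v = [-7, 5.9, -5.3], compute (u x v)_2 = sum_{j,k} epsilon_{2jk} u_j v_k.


(u x v)_2 = sum_{j,k} epsilon_{2jk} u_j v_k. Only permutations of (1,2,3) contribute; the two non-zero terms are:
eps_{213} u_1 v_3 = -1 * -0.7 * -5.3 = -3.71
eps_{231} u_3 v_1 = 1 * 1.7 * -7 = -11.9
(u x v)_2 = -15.61

-15.61


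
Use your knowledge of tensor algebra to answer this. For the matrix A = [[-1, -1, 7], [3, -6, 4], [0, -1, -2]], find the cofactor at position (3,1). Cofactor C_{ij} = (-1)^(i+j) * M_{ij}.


To find cofactor C_{31}, delete row 3 and column 1.
The resulting 2x2 submatrix is: [[-1, 7], [-6, 4]]
Minor M_{31} = -1*4 - 7*-6
  = -4 - -42 = 38
Sign = (-1)^(3+1) = (-1)^4 = 1
Cofactor C_{31} = 1 * 38 = 38

38


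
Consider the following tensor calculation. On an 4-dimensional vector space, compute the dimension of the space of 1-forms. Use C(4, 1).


The dimension of the space of p-forms on an n-dimensional space is C(n, p).
n = 4, p = 1
C(4, 1) = 4! / (1! * 3!) = 4

4


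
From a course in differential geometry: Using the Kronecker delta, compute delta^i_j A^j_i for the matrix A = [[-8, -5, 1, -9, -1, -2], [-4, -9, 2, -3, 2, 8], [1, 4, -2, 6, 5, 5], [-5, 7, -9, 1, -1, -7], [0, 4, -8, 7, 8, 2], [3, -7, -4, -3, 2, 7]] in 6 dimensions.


The contraction (trace) of a rank-2 tensor is the sum of its diagonal elements.
Diagonal entries: A[1,1] = -8, A[2,2] = -9, A[3,3] = -2, A[4,4] = 1, A[5,5] = 8, A[6,6] = 7
Tr(A) = -8 + -9 + -2 + 1 + 8 + 7 = -3

-3


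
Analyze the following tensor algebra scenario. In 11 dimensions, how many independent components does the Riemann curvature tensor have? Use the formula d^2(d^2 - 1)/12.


The Riemann tensor in d dimensions has d^2(d^2 - 1)/12 independent components.
d = 11, so d^2 = 121
d^2 - 1 = 120
d^2(d^2 - 1) = 121 * 120 = 14520
Divide by 12: 14520 / 12 = 1210

1210


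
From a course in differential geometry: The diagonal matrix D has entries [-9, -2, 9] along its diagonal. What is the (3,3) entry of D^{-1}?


For a diagonal matrix, the inverse has entries (D^{-1})_{ii} = 1/d_{ii}.
The diagonal entries are: d_{11} = -9, d_{22} = -2, d_{33} = 9
We need (D^{-1})_{33} = 1/d_{33} = 1/9 = 1/9

1/9


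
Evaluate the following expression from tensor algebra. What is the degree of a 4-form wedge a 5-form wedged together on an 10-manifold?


The degree of a wedge product is the sum of the degrees of the individual forms.
Degrees: 4, 5
Total degree = 4 + 5 = 9

9


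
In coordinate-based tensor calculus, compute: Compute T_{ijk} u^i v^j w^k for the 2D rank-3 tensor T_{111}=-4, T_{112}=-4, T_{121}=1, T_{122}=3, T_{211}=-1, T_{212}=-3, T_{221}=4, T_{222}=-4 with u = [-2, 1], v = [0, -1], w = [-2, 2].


S = sum over i,j,k of T_{ijk} u_i v_j w_k. Expanding all 8 terms:
T_{111}*u_1*v_1*w_1 = -4*-2*0*-2 = 0  (running total: 0)
T_{112}*u_1*v_1*w_2 = -4*-2*0*2 = 0  (running total: 0)
T_{121}*u_1*v_2*w_1 = 1*-2*-1*-2 = -4  (running total: -4)
T_{122}*u_1*v_2*w_2 = 3*-2*-1*2 = 12  (running total: 8)
T_{211}*u_2*v_1*w_1 = -1*1*0*-2 = 0  (running total: 8)
T_{212}*u_2*v_1*w_2 = -3*1*0*2 = 0  (running total: 8)
T_{221}*u_2*v_2*w_1 = 4*1*-1*-2 = 8  (running total: 16)
T_{222}*u_2*v_2*w_2 = -4*1*-1*2 = 8  (running total: 24)
S = 24

24
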